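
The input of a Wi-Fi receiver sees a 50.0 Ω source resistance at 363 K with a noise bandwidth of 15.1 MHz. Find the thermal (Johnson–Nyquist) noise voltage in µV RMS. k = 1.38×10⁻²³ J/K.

3.89 µV

V_n = √(4kTRB)
4kTRB = 4 × 1.38×10⁻²³ × 363 × 5.00×10¹ × 1.51×10⁷ = 1.51×10⁻¹¹ V²
V_n = √(1.51×10⁻¹¹) = 3.89×10⁻⁶ V = 3.89 µV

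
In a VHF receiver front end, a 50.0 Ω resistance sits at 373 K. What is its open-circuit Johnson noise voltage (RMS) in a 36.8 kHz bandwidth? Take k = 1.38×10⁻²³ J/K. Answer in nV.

V_n = √(4kTRB)
4kTRB = 4 × 1.38×10⁻²³ × 373 × 5.00×10¹ × 3.68×10⁴ = 3.79×10⁻¹⁴ V²
V_n = √(3.79×10⁻¹⁴) = 1.95×10⁻⁷ V = 195 nV

195 nV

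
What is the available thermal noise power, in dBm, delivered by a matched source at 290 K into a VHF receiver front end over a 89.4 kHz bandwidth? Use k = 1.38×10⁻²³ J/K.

P_n = kTB = 1.38×10⁻²³ × 290 × 8.94×10⁴ = 3.58×10⁻¹⁶ W
In dBm: 10 log₁₀(3.58×10⁻¹⁶ / 10⁻³) = −124.5 dBm

−124.5 dBm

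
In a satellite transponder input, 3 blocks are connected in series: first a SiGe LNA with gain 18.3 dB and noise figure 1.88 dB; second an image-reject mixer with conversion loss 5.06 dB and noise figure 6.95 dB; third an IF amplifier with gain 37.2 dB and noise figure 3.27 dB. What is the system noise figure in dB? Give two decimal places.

Convert to linear (a loss of L dB is a gain of −L dB): F_i = 10^(NF_i/10), G_i = 10^(G_i,dB/10)
  Stage 1: F_1 = 10^(1.88/10) = 1.542, G_1 = 10^(18.3/10) = 67.61
  Stage 2: F_2 = 10^(6.95/10) = 4.955, G_2 = 10^(−5.06/10) = 0.3119
  Stage 3: F_3 = 10^(3.27/10) = 2.123, G_3 = 10^(37.2/10) = 5248
Friis cascade:
  F = 1.542 + (4.955 − 1)/67.61 + (2.123 − 1)/21.09 = 1.653
NF = 10 log₁₀(1.653) = 2.18 dB

2.18 dB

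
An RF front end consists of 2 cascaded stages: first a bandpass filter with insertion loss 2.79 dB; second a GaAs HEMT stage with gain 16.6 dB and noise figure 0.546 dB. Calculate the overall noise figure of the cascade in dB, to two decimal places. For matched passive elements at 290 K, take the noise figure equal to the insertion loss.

Convert to linear (a loss of L dB is a gain of −L dB): F_i = 10^(NF_i/10), G_i = 10^(G_i,dB/10)
  Stage 1: F_1 = 10^(2.79/10) = 1.901, G_1 = 10^(−2.79/10) = 0.5260
  Stage 2: F_2 = 10^(0.546/10) = 1.134, G_2 = 10^(16.6/10) = 45.71
Friis cascade:
  F = 1.901 + (1.134 − 1)/0.5260 = 2.156
NF = 10 log₁₀(2.156) = 3.34 dB

3.34 dB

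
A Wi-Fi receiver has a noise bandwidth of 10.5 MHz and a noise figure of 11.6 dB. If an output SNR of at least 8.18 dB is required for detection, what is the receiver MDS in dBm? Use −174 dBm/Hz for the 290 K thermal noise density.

Sensitivity = −174 + 10 log₁₀(B) + NF + SNR_min
= −174 + 70.21 + 11.6 + 8.18
= −84.01 dBm → −84.0 dBm

−84.0 dBm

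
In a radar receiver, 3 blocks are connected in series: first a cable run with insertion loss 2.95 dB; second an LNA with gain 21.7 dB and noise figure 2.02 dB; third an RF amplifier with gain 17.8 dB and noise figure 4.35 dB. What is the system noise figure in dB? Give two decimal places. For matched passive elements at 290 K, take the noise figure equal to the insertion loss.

Convert to linear (a loss of L dB is a gain of −L dB): F_i = 10^(NF_i/10), G_i = 10^(G_i,dB/10)
  Stage 1: F_1 = 10^(2.95/10) = 1.972, G_1 = 10^(−2.95/10) = 0.5070
  Stage 2: F_2 = 10^(2.02/10) = 1.592, G_2 = 10^(21.7/10) = 147.9
  Stage 3: F_3 = 10^(4.35/10) = 2.723, G_3 = 10^(17.8/10) = 60.26
Friis cascade:
  F = 1.972 + (1.592 − 1)/0.5070 + (2.723 − 1)/74.99 = 3.163
NF = 10 log₁₀(3.163) = 5.00 dB

5.00 dB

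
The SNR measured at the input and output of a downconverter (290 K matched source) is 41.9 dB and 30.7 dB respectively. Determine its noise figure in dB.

11.2 dB

NF (dB) = SNR_in(dB) − SNR_out(dB) when the source is at T₀
NF = 41.9 − 30.7 = 11.2 dB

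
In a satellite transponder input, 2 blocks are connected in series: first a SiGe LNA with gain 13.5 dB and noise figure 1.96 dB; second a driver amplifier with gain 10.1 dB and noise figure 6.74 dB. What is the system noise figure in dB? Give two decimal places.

2.40 dB

Convert to linear (a loss of L dB is a gain of −L dB): F_i = 10^(NF_i/10), G_i = 10^(G_i,dB/10)
  Stage 1: F_1 = 10^(1.96/10) = 1.570, G_1 = 10^(13.5/10) = 22.39
  Stage 2: F_2 = 10^(6.74/10) = 4.721, G_2 = 10^(10.1/10) = 10.23
Friis cascade:
  F = 1.570 + (4.721 − 1)/22.39 = 1.737
NF = 10 log₁₀(1.737) = 2.40 dB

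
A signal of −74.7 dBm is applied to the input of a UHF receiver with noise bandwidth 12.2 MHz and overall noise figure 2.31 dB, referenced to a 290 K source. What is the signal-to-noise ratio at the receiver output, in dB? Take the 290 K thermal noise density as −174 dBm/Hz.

Noise floor: N = −174 + 10 log₁₀(B) + NF
10 log₁₀(1.22×10⁷) = 70.86 dB
N = −174 + 70.86 + 2.31 = −100.83 dBm
SNR = P_sig − N = −74.7 − (−100.83) = 26.13 dB → 26.1 dB

26.1 dB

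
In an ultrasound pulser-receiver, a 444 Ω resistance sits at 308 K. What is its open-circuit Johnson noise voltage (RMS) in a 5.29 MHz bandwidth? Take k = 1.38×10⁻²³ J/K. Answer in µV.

6.32 µV

V_n = √(4kTRB)
4kTRB = 4 × 1.38×10⁻²³ × 308 × 4.44×10² × 5.29×10⁶ = 3.99×10⁻¹¹ V²
V_n = √(3.99×10⁻¹¹) = 6.32×10⁻⁶ V = 6.32 µV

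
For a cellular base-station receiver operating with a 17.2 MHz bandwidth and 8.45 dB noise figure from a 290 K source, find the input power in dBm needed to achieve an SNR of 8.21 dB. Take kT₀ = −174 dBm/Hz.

−85.0 dBm

Sensitivity = −174 + 10 log₁₀(B) + NF + SNR_min
= −174 + 72.36 + 8.45 + 8.21
= −84.98 dBm → −85.0 dBm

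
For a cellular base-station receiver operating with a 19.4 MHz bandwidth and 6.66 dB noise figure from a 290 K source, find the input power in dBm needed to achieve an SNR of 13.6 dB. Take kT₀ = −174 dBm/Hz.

−80.9 dBm

Sensitivity = −174 + 10 log₁₀(B) + NF + SNR_min
= −174 + 72.88 + 6.66 + 13.6
= −80.86 dBm → −80.9 dBm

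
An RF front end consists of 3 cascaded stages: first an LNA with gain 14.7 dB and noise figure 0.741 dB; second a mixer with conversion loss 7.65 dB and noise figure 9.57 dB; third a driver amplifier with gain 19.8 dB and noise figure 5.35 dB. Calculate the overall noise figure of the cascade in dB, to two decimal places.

Convert to linear (a loss of L dB is a gain of −L dB): F_i = 10^(NF_i/10), G_i = 10^(G_i,dB/10)
  Stage 1: F_1 = 10^(0.741/10) = 1.186, G_1 = 10^(14.7/10) = 29.51
  Stage 2: F_2 = 10^(9.57/10) = 9.057, G_2 = 10^(−7.65/10) = 0.1718
  Stage 3: F_3 = 10^(5.35/10) = 3.428, G_3 = 10^(19.8/10) = 95.50
Friis cascade:
  F = 1.186 + (9.057 − 1)/29.51 + (3.428 − 1)/5.070 = 1.938
NF = 10 log₁₀(1.938) = 2.87 dB

2.87 dB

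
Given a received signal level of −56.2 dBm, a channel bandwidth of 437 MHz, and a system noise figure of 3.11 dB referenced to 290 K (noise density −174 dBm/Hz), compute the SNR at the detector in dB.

Noise floor: N = −174 + 10 log₁₀(B) + NF
10 log₁₀(4.37×10⁸) = 86.4 dB
N = −174 + 86.4 + 3.11 = −84.49 dBm
SNR = P_sig − N = −56.2 − (−84.49) = 28.29 dB → 28.3 dB

28.3 dB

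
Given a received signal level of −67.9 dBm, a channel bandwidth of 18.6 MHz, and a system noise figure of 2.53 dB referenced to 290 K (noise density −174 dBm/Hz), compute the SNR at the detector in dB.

30.9 dB

Noise floor: N = −174 + 10 log₁₀(B) + NF
10 log₁₀(1.86×10⁷) = 72.7 dB
N = −174 + 72.7 + 2.53 = −98.77 dBm
SNR = P_sig − N = −67.9 − (−98.77) = 30.87 dB → 30.9 dB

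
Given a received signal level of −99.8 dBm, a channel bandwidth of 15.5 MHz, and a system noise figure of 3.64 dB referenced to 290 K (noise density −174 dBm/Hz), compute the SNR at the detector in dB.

Noise floor: N = −174 + 10 log₁₀(B) + NF
10 log₁₀(1.55×10⁷) = 71.9 dB
N = −174 + 71.9 + 3.64 = −98.46 dBm
SNR = P_sig − N = −99.8 − (−98.46) = −1.34 dB → −1.3 dB

−1.3 dB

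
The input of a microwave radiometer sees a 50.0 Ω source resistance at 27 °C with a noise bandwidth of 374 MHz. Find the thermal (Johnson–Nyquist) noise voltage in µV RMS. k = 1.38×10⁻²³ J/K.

17.6 µV

T = 27 °C + 273.15 = 300.15 K
V_n = √(4kTRB)
4kTRB = 4 × 1.38×10⁻²³ × 300.15 × 5.00×10¹ × 3.74×10⁸ = 3.10×10⁻¹⁰ V²
V_n = √(3.10×10⁻¹⁰) = 1.76×10⁻⁵ V = 17.6 µV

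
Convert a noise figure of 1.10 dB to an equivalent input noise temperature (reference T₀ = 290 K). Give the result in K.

83.6 K

F = 10^(1.10/10) = 1.28825
T_e = (F − 1)·T₀ = (1.28825 − 1) × 290 = 83.6 K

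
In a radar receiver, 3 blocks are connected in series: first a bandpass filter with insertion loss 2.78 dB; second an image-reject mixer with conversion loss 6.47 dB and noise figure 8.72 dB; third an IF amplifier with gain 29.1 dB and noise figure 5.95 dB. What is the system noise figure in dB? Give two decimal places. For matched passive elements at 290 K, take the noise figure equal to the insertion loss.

Convert to linear (a loss of L dB is a gain of −L dB): F_i = 10^(NF_i/10), G_i = 10^(G_i,dB/10)
  Stage 1: F_1 = 10^(2.78/10) = 1.897, G_1 = 10^(−2.78/10) = 0.5272
  Stage 2: F_2 = 10^(8.72/10) = 7.447, G_2 = 10^(−6.47/10) = 0.2254
  Stage 3: F_3 = 10^(5.95/10) = 3.936, G_3 = 10^(29.1/10) = 812.8
Friis cascade:
  F = 1.897 + (7.447 − 1)/0.5272 + (3.936 − 1)/0.1189 = 38.82
NF = 10 log₁₀(38.82) = 15.89 dB

15.89 dB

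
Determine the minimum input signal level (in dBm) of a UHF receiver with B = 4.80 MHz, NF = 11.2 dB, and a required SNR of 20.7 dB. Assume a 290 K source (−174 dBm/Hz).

Sensitivity = −174 + 10 log₁₀(B) + NF + SNR_min
= −174 + 66.81 + 11.2 + 20.7
= −75.29 dBm → −75.3 dBm

−75.3 dBm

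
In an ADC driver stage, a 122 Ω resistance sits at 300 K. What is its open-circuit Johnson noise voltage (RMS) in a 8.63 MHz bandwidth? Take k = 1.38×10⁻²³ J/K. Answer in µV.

V_n = √(4kTRB)
4kTRB = 4 × 1.38×10⁻²³ × 300 × 1.22×10² × 8.63×10⁶ = 1.74×10⁻¹¹ V²
V_n = √(1.74×10⁻¹¹) = 4.18×10⁻⁶ V = 4.18 µV

4.18 µV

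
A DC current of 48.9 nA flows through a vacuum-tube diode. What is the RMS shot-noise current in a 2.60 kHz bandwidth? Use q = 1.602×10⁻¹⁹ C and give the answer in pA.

6.38 pA

I_n = √(2qI·B)
2qI·B = 2 × 1.602×10⁻¹⁹ × 4.89×10⁻⁸ × 2.60×10³ = 4.07×10⁻²³ A²
I_n = √(4.07×10⁻²³) = 6.38×10⁻¹² A = 6.38 pA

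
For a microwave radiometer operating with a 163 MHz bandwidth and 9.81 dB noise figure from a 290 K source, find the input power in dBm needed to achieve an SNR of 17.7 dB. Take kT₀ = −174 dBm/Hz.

−64.4 dBm

Sensitivity = −174 + 10 log₁₀(B) + NF + SNR_min
= −174 + 82.12 + 9.81 + 17.7
= −64.37 dBm → −64.4 dBm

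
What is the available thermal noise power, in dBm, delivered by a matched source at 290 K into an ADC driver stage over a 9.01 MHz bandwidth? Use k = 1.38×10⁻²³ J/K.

−104.4 dBm

P_n = kTB = 1.38×10⁻²³ × 290 × 9.01×10⁶ = 3.61×10⁻¹⁴ W
In dBm: 10 log₁₀(3.61×10⁻¹⁴ / 10⁻³) = −104.4 dBm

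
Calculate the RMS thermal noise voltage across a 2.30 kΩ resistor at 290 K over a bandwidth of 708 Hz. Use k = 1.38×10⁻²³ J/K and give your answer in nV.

161 nV

V_n = √(4kTRB)
4kTRB = 4 × 1.38×10⁻²³ × 290 × 2.30×10³ × 7.08×10² = 2.61×10⁻¹⁴ V²
V_n = √(2.61×10⁻¹⁴) = 1.61×10⁻⁷ V = 161 nV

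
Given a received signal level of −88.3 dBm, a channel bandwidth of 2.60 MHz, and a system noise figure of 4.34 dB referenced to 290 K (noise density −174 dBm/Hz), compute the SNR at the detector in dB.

17.2 dB

Noise floor: N = −174 + 10 log₁₀(B) + NF
10 log₁₀(2.60×10⁶) = 64.15 dB
N = −174 + 64.15 + 4.34 = −105.51 dBm
SNR = P_sig − N = −88.3 − (−105.51) = 17.21 dB → 17.2 dB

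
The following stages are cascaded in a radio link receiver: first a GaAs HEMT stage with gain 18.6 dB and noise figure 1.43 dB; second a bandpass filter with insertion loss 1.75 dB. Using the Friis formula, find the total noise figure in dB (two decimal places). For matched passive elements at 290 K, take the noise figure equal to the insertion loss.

Convert to linear (a loss of L dB is a gain of −L dB): F_i = 10^(NF_i/10), G_i = 10^(G_i,dB/10)
  Stage 1: F_1 = 10^(1.43/10) = 1.390, G_1 = 10^(18.6/10) = 72.44
  Stage 2: F_2 = 10^(1.75/10) = 1.496, G_2 = 10^(−1.75/10) = 0.6683
Friis cascade:
  F = 1.390 + (1.496 − 1)/72.44 = 1.397
NF = 10 log₁₀(1.397) = 1.45 dB

1.45 dB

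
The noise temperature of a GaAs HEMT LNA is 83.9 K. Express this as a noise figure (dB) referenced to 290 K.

F = 1 + T_e/T₀ = 1 + 83.9/290 = 1.28931
NF = 10 log₁₀(1.28931) = 1.10 dB

1.10 dB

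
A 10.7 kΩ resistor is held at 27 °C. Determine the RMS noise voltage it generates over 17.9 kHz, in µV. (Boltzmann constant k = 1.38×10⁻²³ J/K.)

T = 27 °C + 273.15 = 300.15 K
V_n = √(4kTRB)
4kTRB = 4 × 1.38×10⁻²³ × 300.15 × 1.07×10⁴ × 1.79×10⁴ = 3.17×10⁻¹² V²
V_n = √(3.17×10⁻¹²) = 1.78×10⁻⁶ V = 1.78 µV

1.78 µV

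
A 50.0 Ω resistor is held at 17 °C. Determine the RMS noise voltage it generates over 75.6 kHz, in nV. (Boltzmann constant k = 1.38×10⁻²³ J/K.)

T = 17 °C + 273.15 = 290.15 K
V_n = √(4kTRB)
4kTRB = 4 × 1.38×10⁻²³ × 290.15 × 5.00×10¹ × 7.56×10⁴ = 6.05×10⁻¹⁴ V²
V_n = √(6.05×10⁻¹⁴) = 2.46×10⁻⁷ V = 246 nV

246 nV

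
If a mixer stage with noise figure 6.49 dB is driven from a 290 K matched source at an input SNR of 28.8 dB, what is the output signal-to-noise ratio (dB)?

22.31 dB

By definition F = SNR_in/SNR_out, so in dB: SNR_out = SNR_in − NF
SNR_out = 28.8 − 6.49 = 22.31 dB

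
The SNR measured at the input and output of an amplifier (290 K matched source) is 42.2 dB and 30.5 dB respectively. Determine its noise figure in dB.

NF (dB) = SNR_in(dB) − SNR_out(dB) when the source is at T₀
NF = 42.2 − 30.5 = 11.7 dB

11.7 dB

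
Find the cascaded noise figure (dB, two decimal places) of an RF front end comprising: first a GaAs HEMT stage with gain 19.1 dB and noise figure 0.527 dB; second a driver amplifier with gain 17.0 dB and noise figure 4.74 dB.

0.62 dB

Convert to linear (a loss of L dB is a gain of −L dB): F_i = 10^(NF_i/10), G_i = 10^(G_i,dB/10)
  Stage 1: F_1 = 10^(0.527/10) = 1.129, G_1 = 10^(19.1/10) = 81.28
  Stage 2: F_2 = 10^(4.74/10) = 2.979, G_2 = 10^(17.0/10) = 50.12
Friis cascade:
  F = 1.129 + (2.979 − 1)/81.28 = 1.153
NF = 10 log₁₀(1.153) = 0.62 dB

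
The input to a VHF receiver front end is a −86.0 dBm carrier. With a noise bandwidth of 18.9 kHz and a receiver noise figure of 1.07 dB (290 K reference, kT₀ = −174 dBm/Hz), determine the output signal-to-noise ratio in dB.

Noise floor: N = −174 + 10 log₁₀(B) + NF
10 log₁₀(1.89×10⁴) = 42.76 dB
N = −174 + 42.76 + 1.07 = −130.17 dBm
SNR = P_sig − N = −86.0 − (−130.17) = 44.17 dB → 44.2 dB

44.2 dB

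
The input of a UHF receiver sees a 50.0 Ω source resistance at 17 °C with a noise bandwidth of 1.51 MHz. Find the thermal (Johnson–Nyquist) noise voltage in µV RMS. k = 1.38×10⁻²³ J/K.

T = 17 °C + 273.15 = 290.15 K
V_n = √(4kTRB)
4kTRB = 4 × 1.38×10⁻²³ × 290.15 × 5.00×10¹ × 1.51×10⁶ = 1.21×10⁻¹² V²
V_n = √(1.21×10⁻¹²) = 1.10×10⁻⁶ V = 1.10 µV

1.10 µV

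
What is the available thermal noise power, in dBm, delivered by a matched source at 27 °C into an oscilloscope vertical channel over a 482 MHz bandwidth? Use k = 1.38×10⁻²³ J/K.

−87.0 dBm

T = 27 °C + 273.15 = 300.15 K
P_n = kTB = 1.38×10⁻²³ × 300.15 × 4.82×10⁸ = 2.00×10⁻¹² W
In dBm: 10 log₁₀(2.00×10⁻¹² / 10⁻³) = −87.0 dBm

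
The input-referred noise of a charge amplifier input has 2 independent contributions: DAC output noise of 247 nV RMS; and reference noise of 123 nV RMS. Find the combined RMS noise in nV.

Uncorrelated sources add in power (mean-square): V_tot = √(ΣV_i²)
V_tot = √[(2.47×10⁻⁷)² + (1.23×10⁻⁷)²] = 2.76×10⁻⁷ V = 276 nV

276 nV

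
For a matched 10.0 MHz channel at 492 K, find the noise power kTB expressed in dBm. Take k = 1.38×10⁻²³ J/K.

−101.7 dBm

P_n = kTB = 1.38×10⁻²³ × 492 × 1.00×10⁷ = 6.79×10⁻¹⁴ W
In dBm: 10 log₁₀(6.79×10⁻¹⁴ / 10⁻³) = −101.7 dBm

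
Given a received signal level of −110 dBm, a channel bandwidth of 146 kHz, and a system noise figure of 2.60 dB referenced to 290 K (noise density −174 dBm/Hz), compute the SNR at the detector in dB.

Noise floor: N = −174 + 10 log₁₀(B) + NF
10 log₁₀(1.46×10⁵) = 51.64 dB
N = −174 + 51.64 + 2.60 = −119.76 dBm
SNR = P_sig − N = −110 − (−119.76) = 9.76 dB → 9.8 dB

9.8 dB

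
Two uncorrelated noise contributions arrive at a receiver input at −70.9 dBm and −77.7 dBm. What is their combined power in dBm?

Convert to linear, add, convert back:
P₁ = 8.13×10⁻¹¹ W, P₂ = 1.70×10⁻¹¹ W
P_tot = 9.83×10⁻¹¹ W → 10 log₁₀(P_tot / 10⁻³) = −70.1 dBm

−70.1 dBm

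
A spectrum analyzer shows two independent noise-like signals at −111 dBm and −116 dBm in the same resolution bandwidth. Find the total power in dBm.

−109.8 dBm

Convert to linear, add, convert back:
P₁ = 7.94×10⁻¹⁵ W, P₂ = 2.51×10⁻¹⁵ W
P_tot = 1.05×10⁻¹⁴ W → 10 log₁₀(P_tot / 10⁻³) = −109.8 dBm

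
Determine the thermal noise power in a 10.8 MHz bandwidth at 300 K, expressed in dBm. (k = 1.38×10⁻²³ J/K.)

−103.5 dBm

P_n = kTB = 1.38×10⁻²³ × 300 × 1.08×10⁷ = 4.47×10⁻¹⁴ W
In dBm: 10 log₁₀(4.47×10⁻¹⁴ / 10⁻³) = −103.5 dBm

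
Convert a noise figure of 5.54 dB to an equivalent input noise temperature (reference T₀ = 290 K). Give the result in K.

748 K

F = 10^(5.54/10) = 3.58096
T_e = (F − 1)·T₀ = (3.58096 − 1) × 290 = 748 K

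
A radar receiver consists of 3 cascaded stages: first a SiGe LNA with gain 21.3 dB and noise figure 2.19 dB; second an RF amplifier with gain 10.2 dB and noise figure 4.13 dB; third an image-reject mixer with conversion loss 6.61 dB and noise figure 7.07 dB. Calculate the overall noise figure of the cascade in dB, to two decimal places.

2.23 dB

Convert to linear (a loss of L dB is a gain of −L dB): F_i = 10^(NF_i/10), G_i = 10^(G_i,dB/10)
  Stage 1: F_1 = 10^(2.19/10) = 1.656, G_1 = 10^(21.3/10) = 134.9
  Stage 2: F_2 = 10^(4.13/10) = 2.588, G_2 = 10^(10.2/10) = 10.47
  Stage 3: F_3 = 10^(7.07/10) = 5.093, G_3 = 10^(−6.61/10) = 0.2183
Friis cascade:
  F = 1.656 + (2.588 − 1)/134.9 + (5.093 − 1)/1413 = 1.670
NF = 10 log₁₀(1.670) = 2.23 dB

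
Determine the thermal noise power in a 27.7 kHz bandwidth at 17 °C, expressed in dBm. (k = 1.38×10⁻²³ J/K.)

−129.6 dBm

T = 17 °C + 273.15 = 290.15 K
P_n = kTB = 1.38×10⁻²³ × 290.15 × 2.77×10⁴ = 1.11×10⁻¹⁶ W
In dBm: 10 log₁₀(1.11×10⁻¹⁶ / 10⁻³) = −129.6 dBm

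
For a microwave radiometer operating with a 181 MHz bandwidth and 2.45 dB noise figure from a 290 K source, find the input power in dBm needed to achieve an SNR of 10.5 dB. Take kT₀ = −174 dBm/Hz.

Sensitivity = −174 + 10 log₁₀(B) + NF + SNR_min
= −174 + 82.58 + 2.45 + 10.5
= −78.47 dBm → −78.5 dBm

−78.5 dBm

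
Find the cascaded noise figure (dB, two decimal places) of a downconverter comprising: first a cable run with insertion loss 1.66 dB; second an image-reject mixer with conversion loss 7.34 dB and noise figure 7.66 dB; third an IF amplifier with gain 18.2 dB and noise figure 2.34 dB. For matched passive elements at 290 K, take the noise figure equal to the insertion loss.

11.53 dB

Convert to linear (a loss of L dB is a gain of −L dB): F_i = 10^(NF_i/10), G_i = 10^(G_i,dB/10)
  Stage 1: F_1 = 10^(1.66/10) = 1.466, G_1 = 10^(−1.66/10) = 0.6823
  Stage 2: F_2 = 10^(7.66/10) = 5.834, G_2 = 10^(−7.34/10) = 0.1845
  Stage 3: F_3 = 10^(2.34/10) = 1.714, G_3 = 10^(18.2/10) = 66.07
Friis cascade:
  F = 1.466 + (5.834 − 1)/0.6823 + (1.714 − 1)/0.1259 = 14.22
NF = 10 log₁₀(14.22) = 11.53 dB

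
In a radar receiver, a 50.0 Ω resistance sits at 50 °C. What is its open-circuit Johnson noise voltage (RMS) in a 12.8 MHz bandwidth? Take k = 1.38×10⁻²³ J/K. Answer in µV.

3.38 µV

T = 50 °C + 273.15 = 323.15 K
V_n = √(4kTRB)
4kTRB = 4 × 1.38×10⁻²³ × 323.15 × 5.00×10¹ × 1.28×10⁷ = 1.14×10⁻¹¹ V²
V_n = √(1.14×10⁻¹¹) = 3.38×10⁻⁶ V = 3.38 µV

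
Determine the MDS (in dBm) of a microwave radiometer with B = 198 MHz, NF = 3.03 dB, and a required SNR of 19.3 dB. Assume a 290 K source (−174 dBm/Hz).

Sensitivity = −174 + 10 log₁₀(B) + NF + SNR_min
= −174 + 82.97 + 3.03 + 19.3
= −68.70 dBm → −68.7 dBm

−68.7 dBm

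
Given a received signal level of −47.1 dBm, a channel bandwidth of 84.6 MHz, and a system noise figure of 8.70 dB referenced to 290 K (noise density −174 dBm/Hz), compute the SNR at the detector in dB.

Noise floor: N = −174 + 10 log₁₀(B) + NF
10 log₁₀(8.46×10⁷) = 79.27 dB
N = −174 + 79.27 + 8.70 = −86.03 dBm
SNR = P_sig − N = −47.1 − (−86.03) = 38.93 dB → 38.9 dB

38.9 dB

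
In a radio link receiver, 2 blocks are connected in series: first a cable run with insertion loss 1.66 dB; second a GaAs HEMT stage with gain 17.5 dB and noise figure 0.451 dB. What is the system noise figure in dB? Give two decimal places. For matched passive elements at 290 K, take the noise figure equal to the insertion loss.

2.11 dB

Convert to linear (a loss of L dB is a gain of −L dB): F_i = 10^(NF_i/10), G_i = 10^(G_i,dB/10)
  Stage 1: F_1 = 10^(1.66/10) = 1.466, G_1 = 10^(−1.66/10) = 0.6823
  Stage 2: F_2 = 10^(0.451/10) = 1.109, G_2 = 10^(17.5/10) = 56.23
Friis cascade:
  F = 1.466 + (1.109 − 1)/0.6823 = 1.626
NF = 10 log₁₀(1.626) = 2.11 dB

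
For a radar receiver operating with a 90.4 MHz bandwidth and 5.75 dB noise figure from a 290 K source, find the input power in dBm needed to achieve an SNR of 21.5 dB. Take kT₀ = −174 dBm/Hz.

−67.2 dBm

Sensitivity = −174 + 10 log₁₀(B) + NF + SNR_min
= −174 + 79.56 + 5.75 + 21.5
= −67.19 dBm → −67.2 dBm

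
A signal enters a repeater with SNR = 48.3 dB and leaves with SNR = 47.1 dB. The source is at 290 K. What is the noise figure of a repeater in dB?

NF (dB) = SNR_in(dB) − SNR_out(dB) when the source is at T₀
NF = 48.3 − 47.1 = 1.2 dB

1.2 dB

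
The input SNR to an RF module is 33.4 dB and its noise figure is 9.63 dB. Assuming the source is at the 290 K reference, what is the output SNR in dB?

23.77 dB

By definition F = SNR_in/SNR_out, so in dB: SNR_out = SNR_in − NF
SNR_out = 33.4 − 9.63 = 23.77 dB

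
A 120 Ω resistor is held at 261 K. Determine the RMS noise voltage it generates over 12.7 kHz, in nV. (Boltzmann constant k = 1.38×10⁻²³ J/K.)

148 nV

V_n = √(4kTRB)
4kTRB = 4 × 1.38×10⁻²³ × 261 × 1.20×10² × 1.27×10⁴ = 2.20×10⁻¹⁴ V²
V_n = √(2.20×10⁻¹⁴) = 1.48×10⁻⁷ V = 148 nV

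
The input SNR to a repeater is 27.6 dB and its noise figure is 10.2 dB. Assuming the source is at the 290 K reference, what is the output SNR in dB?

By definition F = SNR_in/SNR_out, so in dB: SNR_out = SNR_in − NF
SNR_out = 27.6 − 10.2 = 17.4 dB

17.4 dB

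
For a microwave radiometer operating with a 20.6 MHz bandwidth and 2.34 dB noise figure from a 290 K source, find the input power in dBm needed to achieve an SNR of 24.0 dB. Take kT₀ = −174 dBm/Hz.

Sensitivity = −174 + 10 log₁₀(B) + NF + SNR_min
= −174 + 73.14 + 2.34 + 24.0
= −74.52 dBm → −74.5 dBm

−74.5 dBm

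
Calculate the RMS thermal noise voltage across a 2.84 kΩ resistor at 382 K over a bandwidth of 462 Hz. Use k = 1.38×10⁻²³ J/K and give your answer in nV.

166 nV

V_n = √(4kTRB)
4kTRB = 4 × 1.38×10⁻²³ × 382 × 2.84×10³ × 4.62×10² = 2.77×10⁻¹⁴ V²
V_n = √(2.77×10⁻¹⁴) = 1.66×10⁻⁷ V = 166 nV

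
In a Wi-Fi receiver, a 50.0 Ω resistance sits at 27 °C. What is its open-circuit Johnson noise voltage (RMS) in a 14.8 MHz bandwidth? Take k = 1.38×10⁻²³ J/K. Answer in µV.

3.50 µV

T = 27 °C + 273.15 = 300.15 K
V_n = √(4kTRB)
4kTRB = 4 × 1.38×10⁻²³ × 300.15 × 5.00×10¹ × 1.48×10⁷ = 1.23×10⁻¹¹ V²
V_n = √(1.23×10⁻¹¹) = 3.50×10⁻⁶ V = 3.50 µV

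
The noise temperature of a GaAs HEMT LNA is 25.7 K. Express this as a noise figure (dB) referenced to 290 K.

F = 1 + T_e/T₀ = 1 + 25.7/290 = 1.08862
NF = 10 log₁₀(1.08862) = 0.369 dB

0.369 dB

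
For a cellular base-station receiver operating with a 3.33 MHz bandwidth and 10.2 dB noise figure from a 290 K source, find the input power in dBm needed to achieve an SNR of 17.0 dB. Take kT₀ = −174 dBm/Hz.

−81.6 dBm

Sensitivity = −174 + 10 log₁₀(B) + NF + SNR_min
= −174 + 65.22 + 10.2 + 17.0
= −81.58 dBm → −81.6 dBm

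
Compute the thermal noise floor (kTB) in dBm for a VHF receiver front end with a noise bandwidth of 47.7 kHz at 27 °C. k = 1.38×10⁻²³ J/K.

−127.0 dBm

T = 27 °C + 273.15 = 300.15 K
P_n = kTB = 1.38×10⁻²³ × 300.15 × 4.77×10⁴ = 1.98×10⁻¹⁶ W
In dBm: 10 log₁₀(1.98×10⁻¹⁶ / 10⁻³) = −127.0 dBm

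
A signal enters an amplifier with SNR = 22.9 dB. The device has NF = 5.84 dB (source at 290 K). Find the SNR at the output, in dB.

17.06 dB

By definition F = SNR_in/SNR_out, so in dB: SNR_out = SNR_in − NF
SNR_out = 22.9 − 5.84 = 17.06 dB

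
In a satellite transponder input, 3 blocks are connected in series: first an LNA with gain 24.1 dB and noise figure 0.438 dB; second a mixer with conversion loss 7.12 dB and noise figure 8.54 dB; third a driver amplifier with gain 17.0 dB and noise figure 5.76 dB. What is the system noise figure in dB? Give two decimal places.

Convert to linear (a loss of L dB is a gain of −L dB): F_i = 10^(NF_i/10), G_i = 10^(G_i,dB/10)
  Stage 1: F_1 = 10^(0.438/10) = 1.106, G_1 = 10^(24.1/10) = 257.0
  Stage 2: F_2 = 10^(8.54/10) = 7.145, G_2 = 10^(−7.12/10) = 0.1941
  Stage 3: F_3 = 10^(5.76/10) = 3.767, G_3 = 10^(17.0/10) = 50.12
Friis cascade:
  F = 1.106 + (7.145 − 1)/257.0 + (3.767 − 1)/49.89 = 1.185
NF = 10 log₁₀(1.185) = 0.74 dB

0.74 dB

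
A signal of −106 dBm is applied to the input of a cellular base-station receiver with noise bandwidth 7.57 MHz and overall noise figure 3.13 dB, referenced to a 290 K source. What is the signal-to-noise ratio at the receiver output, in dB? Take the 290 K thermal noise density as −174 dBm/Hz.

−3.9 dB

Noise floor: N = −174 + 10 log₁₀(B) + NF
10 log₁₀(7.57×10⁶) = 68.79 dB
N = −174 + 68.79 + 3.13 = −102.08 dBm
SNR = P_sig − N = −106 − (−102.08) = −3.92 dB → −3.9 dB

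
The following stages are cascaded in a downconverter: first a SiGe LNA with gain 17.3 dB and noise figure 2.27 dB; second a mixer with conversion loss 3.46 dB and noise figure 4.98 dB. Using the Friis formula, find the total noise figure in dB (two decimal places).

Convert to linear (a loss of L dB is a gain of −L dB): F_i = 10^(NF_i/10), G_i = 10^(G_i,dB/10)
  Stage 1: F_1 = 10^(2.27/10) = 1.687, G_1 = 10^(17.3/10) = 53.70
  Stage 2: F_2 = 10^(4.98/10) = 3.148, G_2 = 10^(−3.46/10) = 0.4508
Friis cascade:
  F = 1.687 + (3.148 − 1)/53.70 = 1.727
NF = 10 log₁₀(1.727) = 2.37 dB

2.37 dB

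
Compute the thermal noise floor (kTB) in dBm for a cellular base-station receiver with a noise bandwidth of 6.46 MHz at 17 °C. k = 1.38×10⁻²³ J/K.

−105.9 dBm

T = 17 °C + 273.15 = 290.15 K
P_n = kTB = 1.38×10⁻²³ × 290.15 × 6.46×10⁶ = 2.59×10⁻¹⁴ W
In dBm: 10 log₁₀(2.59×10⁻¹⁴ / 10⁻³) = −105.9 dBm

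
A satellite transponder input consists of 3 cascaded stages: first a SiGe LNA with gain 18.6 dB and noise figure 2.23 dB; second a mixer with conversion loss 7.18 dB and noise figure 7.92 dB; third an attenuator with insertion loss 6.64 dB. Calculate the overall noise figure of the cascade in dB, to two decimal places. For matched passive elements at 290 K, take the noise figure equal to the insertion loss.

Convert to linear (a loss of L dB is a gain of −L dB): F_i = 10^(NF_i/10), G_i = 10^(G_i,dB/10)
  Stage 1: F_1 = 10^(2.23/10) = 1.671, G_1 = 10^(18.6/10) = 72.44
  Stage 2: F_2 = 10^(7.92/10) = 6.194, G_2 = 10^(−7.18/10) = 0.1914
  Stage 3: F_3 = 10^(6.64/10) = 4.613, G_3 = 10^(−6.64/10) = 0.2168
Friis cascade:
  F = 1.671 + (6.194 − 1)/72.44 + (4.613 − 1)/13.87 = 2.003
NF = 10 log₁₀(2.003) = 3.02 dB

3.02 dB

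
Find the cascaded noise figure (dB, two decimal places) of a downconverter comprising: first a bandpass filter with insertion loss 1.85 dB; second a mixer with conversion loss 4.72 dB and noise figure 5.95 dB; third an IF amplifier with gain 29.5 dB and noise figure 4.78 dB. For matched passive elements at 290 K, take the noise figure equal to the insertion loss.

11.80 dB

Convert to linear (a loss of L dB is a gain of −L dB): F_i = 10^(NF_i/10), G_i = 10^(G_i,dB/10)
  Stage 1: F_1 = 10^(1.85/10) = 1.531, G_1 = 10^(−1.85/10) = 0.6531
  Stage 2: F_2 = 10^(5.95/10) = 3.936, G_2 = 10^(−4.72/10) = 0.3373
  Stage 3: F_3 = 10^(4.78/10) = 3.006, G_3 = 10^(29.5/10) = 891.3
Friis cascade:
  F = 1.531 + (3.936 − 1)/0.6531 + (3.006 − 1)/0.2203 = 15.13
NF = 10 log₁₀(15.13) = 11.80 dB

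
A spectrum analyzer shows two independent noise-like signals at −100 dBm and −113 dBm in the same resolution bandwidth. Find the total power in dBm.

−99.8 dBm

Convert to linear, add, convert back:
P₁ = 1.00×10⁻¹³ W, P₂ = 5.01×10⁻¹⁵ W
P_tot = 1.05×10⁻¹³ W → 10 log₁₀(P_tot / 10⁻³) = −99.8 dBm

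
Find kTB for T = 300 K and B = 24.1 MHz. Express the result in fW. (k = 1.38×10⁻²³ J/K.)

99.8 fW

P_n = kTB = 1.38×10⁻²³ × 300 × 2.41×10⁷ = 9.98×10⁻¹⁴ W = 99.8 fW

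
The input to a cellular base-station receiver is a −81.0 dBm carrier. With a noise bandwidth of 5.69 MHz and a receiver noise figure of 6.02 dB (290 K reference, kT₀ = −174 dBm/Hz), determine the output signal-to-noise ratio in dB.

Noise floor: N = −174 + 10 log₁₀(B) + NF
10 log₁₀(5.69×10⁶) = 67.55 dB
N = −174 + 67.55 + 6.02 = −100.43 dBm
SNR = P_sig − N = −81.0 − (−100.43) = 19.43 dB → 19.4 dB

19.4 dB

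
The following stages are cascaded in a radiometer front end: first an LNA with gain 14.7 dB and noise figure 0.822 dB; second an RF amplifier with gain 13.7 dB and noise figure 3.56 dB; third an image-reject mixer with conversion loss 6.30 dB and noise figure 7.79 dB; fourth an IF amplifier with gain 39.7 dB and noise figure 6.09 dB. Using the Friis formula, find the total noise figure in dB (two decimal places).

Convert to linear (a loss of L dB is a gain of −L dB): F_i = 10^(NF_i/10), G_i = 10^(G_i,dB/10)
  Stage 1: F_1 = 10^(0.822/10) = 1.208, G_1 = 10^(14.7/10) = 29.51
  Stage 2: F_2 = 10^(3.56/10) = 2.270, G_2 = 10^(13.7/10) = 23.44
  Stage 3: F_3 = 10^(7.79/10) = 6.012, G_3 = 10^(−6.30/10) = 0.2344
  Stage 4: F_4 = 10^(6.09/10) = 4.064, G_4 = 10^(39.7/10) = 9333
Friis cascade:
  F = 1.208 + (2.270 − 1)/29.51 + (6.012 − 1)/691.8 + (4.064 − 1)/162.2 = 1.278
NF = 10 log₁₀(1.278) = 1.06 dB

1.06 dB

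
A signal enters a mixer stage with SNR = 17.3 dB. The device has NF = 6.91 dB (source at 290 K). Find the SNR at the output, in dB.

10.39 dB

By definition F = SNR_in/SNR_out, so in dB: SNR_out = SNR_in − NF
SNR_out = 17.3 − 6.91 = 10.39 dB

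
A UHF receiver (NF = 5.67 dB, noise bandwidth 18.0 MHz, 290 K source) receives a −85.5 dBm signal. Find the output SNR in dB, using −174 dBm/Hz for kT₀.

Noise floor: N = −174 + 10 log₁₀(B) + NF
10 log₁₀(1.80×10⁷) = 72.55 dB
N = −174 + 72.55 + 5.67 = −95.78 dBm
SNR = P_sig − N = −85.5 − (−95.78) = 10.28 dB → 10.3 dB

10.3 dB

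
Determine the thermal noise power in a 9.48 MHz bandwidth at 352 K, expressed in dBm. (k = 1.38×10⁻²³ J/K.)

−103.4 dBm

P_n = kTB = 1.38×10⁻²³ × 352 × 9.48×10⁶ = 4.61×10⁻¹⁴ W
In dBm: 10 log₁₀(4.61×10⁻¹⁴ / 10⁻³) = −103.4 dBm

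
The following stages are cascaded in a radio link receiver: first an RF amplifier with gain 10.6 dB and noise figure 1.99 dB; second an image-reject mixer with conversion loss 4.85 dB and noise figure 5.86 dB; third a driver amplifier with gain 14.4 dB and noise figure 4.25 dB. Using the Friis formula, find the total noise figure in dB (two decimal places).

3.56 dB

Convert to linear (a loss of L dB is a gain of −L dB): F_i = 10^(NF_i/10), G_i = 10^(G_i,dB/10)
  Stage 1: F_1 = 10^(1.99/10) = 1.581, G_1 = 10^(10.6/10) = 11.48
  Stage 2: F_2 = 10^(5.86/10) = 3.855, G_2 = 10^(−4.85/10) = 0.3273
  Stage 3: F_3 = 10^(4.25/10) = 2.661, G_3 = 10^(14.4/10) = 27.54
Friis cascade:
  F = 1.581 + (3.855 − 1)/11.48 + (2.661 − 1)/3.758 = 2.272
NF = 10 log₁₀(2.272) = 3.56 dB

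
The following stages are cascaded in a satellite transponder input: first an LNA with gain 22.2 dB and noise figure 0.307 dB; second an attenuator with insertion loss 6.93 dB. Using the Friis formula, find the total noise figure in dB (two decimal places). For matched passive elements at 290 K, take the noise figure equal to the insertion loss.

0.40 dB

Convert to linear (a loss of L dB is a gain of −L dB): F_i = 10^(NF_i/10), G_i = 10^(G_i,dB/10)
  Stage 1: F_1 = 10^(0.307/10) = 1.073, G_1 = 10^(22.2/10) = 166.0
  Stage 2: F_2 = 10^(6.93/10) = 4.932, G_2 = 10^(−6.93/10) = 0.2028
Friis cascade:
  F = 1.073 + (4.932 − 1)/166.0 = 1.097
NF = 10 log₁₀(1.097) = 0.40 dB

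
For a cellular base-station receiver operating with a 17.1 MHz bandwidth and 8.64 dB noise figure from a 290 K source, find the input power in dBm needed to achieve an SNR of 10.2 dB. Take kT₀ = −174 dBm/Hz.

−82.8 dBm

Sensitivity = −174 + 10 log₁₀(B) + NF + SNR_min
= −174 + 72.33 + 8.64 + 10.2
= −82.83 dBm → −82.8 dBm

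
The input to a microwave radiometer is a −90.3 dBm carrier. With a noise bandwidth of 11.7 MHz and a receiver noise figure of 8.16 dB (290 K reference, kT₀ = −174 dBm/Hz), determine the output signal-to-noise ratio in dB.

Noise floor: N = −174 + 10 log₁₀(B) + NF
10 log₁₀(1.17×10⁷) = 70.68 dB
N = −174 + 70.68 + 8.16 = −95.16 dBm
SNR = P_sig − N = −90.3 − (−95.16) = 4.86 dB → 4.9 dB

4.9 dB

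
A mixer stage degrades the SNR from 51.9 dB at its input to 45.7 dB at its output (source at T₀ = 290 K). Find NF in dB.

NF (dB) = SNR_in(dB) − SNR_out(dB) when the source is at T₀
NF = 51.9 − 45.7 = 6.2 dB

6.2 dB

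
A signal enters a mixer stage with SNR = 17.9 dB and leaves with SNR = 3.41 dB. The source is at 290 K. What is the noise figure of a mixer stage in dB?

NF (dB) = SNR_in(dB) − SNR_out(dB) when the source is at T₀
NF = 17.9 − 3.41 = 14.49 dB

14.49 dB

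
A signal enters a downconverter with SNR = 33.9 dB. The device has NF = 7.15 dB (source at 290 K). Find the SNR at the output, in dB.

By definition F = SNR_in/SNR_out, so in dB: SNR_out = SNR_in − NF
SNR_out = 33.9 − 7.15 = 26.75 dB

26.75 dB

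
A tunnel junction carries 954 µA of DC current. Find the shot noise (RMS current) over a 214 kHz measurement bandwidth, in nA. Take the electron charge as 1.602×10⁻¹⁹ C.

I_n = √(2qI·B)
2qI·B = 2 × 1.602×10⁻¹⁹ × 9.54×10⁻⁴ × 2.14×10⁵ = 6.54×10⁻¹⁷ A²
I_n = √(6.54×10⁻¹⁷) = 8.09×10⁻⁹ A = 8.09 nA

8.09 nA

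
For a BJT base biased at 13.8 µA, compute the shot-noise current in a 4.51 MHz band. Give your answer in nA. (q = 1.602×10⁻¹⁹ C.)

I_n = √(2qI·B)
2qI·B = 2 × 1.602×10⁻¹⁹ × 1.38×10⁻⁵ × 4.51×10⁶ = 1.99×10⁻¹⁷ A²
I_n = √(1.99×10⁻¹⁷) = 4.47×10⁻⁹ A = 4.47 nA

4.47 nA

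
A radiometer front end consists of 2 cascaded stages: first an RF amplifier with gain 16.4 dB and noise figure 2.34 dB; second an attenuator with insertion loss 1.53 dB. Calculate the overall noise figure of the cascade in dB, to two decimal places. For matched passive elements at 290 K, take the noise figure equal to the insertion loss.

2.36 dB

Convert to linear (a loss of L dB is a gain of −L dB): F_i = 10^(NF_i/10), G_i = 10^(G_i,dB/10)
  Stage 1: F_1 = 10^(2.34/10) = 1.714, G_1 = 10^(16.4/10) = 43.65
  Stage 2: F_2 = 10^(1.53/10) = 1.422, G_2 = 10^(−1.53/10) = 0.7031
Friis cascade:
  F = 1.714 + (1.422 − 1)/43.65 = 1.724
NF = 10 log₁₀(1.724) = 2.36 dB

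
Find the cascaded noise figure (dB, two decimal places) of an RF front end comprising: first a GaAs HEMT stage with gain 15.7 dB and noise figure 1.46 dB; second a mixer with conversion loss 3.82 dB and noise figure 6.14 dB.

1.71 dB

Convert to linear (a loss of L dB is a gain of −L dB): F_i = 10^(NF_i/10), G_i = 10^(G_i,dB/10)
  Stage 1: F_1 = 10^(1.46/10) = 1.400, G_1 = 10^(15.7/10) = 37.15
  Stage 2: F_2 = 10^(6.14/10) = 4.111, G_2 = 10^(−3.82/10) = 0.4150
Friis cascade:
  F = 1.400 + (4.111 − 1)/37.15 = 1.483
NF = 10 log₁₀(1.483) = 1.71 dB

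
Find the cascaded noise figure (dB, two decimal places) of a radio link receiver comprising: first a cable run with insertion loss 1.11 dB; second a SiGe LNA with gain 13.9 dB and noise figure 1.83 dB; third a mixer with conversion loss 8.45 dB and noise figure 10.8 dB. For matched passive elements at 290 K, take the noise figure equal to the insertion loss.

4.06 dB

Convert to linear (a loss of L dB is a gain of −L dB): F_i = 10^(NF_i/10), G_i = 10^(G_i,dB/10)
  Stage 1: F_1 = 10^(1.11/10) = 1.291, G_1 = 10^(−1.11/10) = 0.7745
  Stage 2: F_2 = 10^(1.83/10) = 1.524, G_2 = 10^(13.9/10) = 24.55
  Stage 3: F_3 = 10^(10.8/10) = 12.02, G_3 = 10^(−8.45/10) = 0.1429
Friis cascade:
  F = 1.291 + (1.524 − 1)/0.7745 + (12.02 − 1)/19.01 = 2.548
NF = 10 log₁₀(2.548) = 4.06 dB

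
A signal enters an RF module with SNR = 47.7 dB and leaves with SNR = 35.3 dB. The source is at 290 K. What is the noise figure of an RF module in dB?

12.4 dB

NF (dB) = SNR_in(dB) − SNR_out(dB) when the source is at T₀
NF = 47.7 − 35.3 = 12.4 dB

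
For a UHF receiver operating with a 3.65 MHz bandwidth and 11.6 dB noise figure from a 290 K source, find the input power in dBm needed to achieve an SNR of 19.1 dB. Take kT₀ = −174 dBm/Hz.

Sensitivity = −174 + 10 log₁₀(B) + NF + SNR_min
= −174 + 65.62 + 11.6 + 19.1
= −77.68 dBm → −77.7 dBm

−77.7 dBm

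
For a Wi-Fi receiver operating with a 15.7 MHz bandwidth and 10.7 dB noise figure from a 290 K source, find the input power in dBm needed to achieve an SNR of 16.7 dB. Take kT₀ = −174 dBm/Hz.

−74.6 dBm

Sensitivity = −174 + 10 log₁₀(B) + NF + SNR_min
= −174 + 71.96 + 10.7 + 16.7
= −74.64 dBm → −74.6 dBm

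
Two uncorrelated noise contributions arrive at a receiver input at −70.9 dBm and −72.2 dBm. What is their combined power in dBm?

−68.5 dBm

Convert to linear, add, convert back:
P₁ = 8.13×10⁻¹¹ W, P₂ = 6.03×10⁻¹¹ W
P_tot = 1.42×10⁻¹⁰ W → 10 log₁₀(P_tot / 10⁻³) = −68.5 dBm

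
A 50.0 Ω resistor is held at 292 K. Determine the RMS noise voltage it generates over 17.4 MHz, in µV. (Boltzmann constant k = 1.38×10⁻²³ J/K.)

3.74 µV

V_n = √(4kTRB)
4kTRB = 4 × 1.38×10⁻²³ × 292 × 5.00×10¹ × 1.74×10⁷ = 1.40×10⁻¹¹ V²
V_n = √(1.40×10⁻¹¹) = 3.74×10⁻⁶ V = 3.74 µV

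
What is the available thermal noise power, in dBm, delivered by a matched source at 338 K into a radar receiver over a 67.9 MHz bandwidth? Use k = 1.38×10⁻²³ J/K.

P_n = kTB = 1.38×10⁻²³ × 338 × 6.79×10⁷ = 3.17×10⁻¹³ W
In dBm: 10 log₁₀(3.17×10⁻¹³ / 10⁻³) = −95.0 dBm

−95.0 dBm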